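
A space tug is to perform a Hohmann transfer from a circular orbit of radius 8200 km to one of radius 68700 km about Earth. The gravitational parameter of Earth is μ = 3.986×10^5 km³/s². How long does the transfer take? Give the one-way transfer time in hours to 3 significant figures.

t = 10.4 hours

The Hohmann ellipse has a_t = (r₁ + r₂)/2 = 38450 km.
By Kepler's third law the transfer-orbit period is T = 2π√(a_t³/μ), so t = T/2 = 37520 s.
Converting: 37520 s ÷ 3600 s/hour = 10.4 hours.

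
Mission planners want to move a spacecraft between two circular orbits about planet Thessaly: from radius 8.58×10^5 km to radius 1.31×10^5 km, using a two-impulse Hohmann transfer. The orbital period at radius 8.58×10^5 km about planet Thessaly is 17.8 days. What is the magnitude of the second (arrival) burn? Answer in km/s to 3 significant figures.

Δv₂ = 2.85 km/s

From Kepler's third law T² = 4π²r³/μ at r = 8.58×10^5 km, T = 17.8 days = 17.8 × 86400 s = 1.53792×10^6 s: μ = 4π²r³/T² = 1.05428×10^7 km³/s².
The Hohmann ellipse has a_t = (r₁ + r₂)/2 = 4.945×10^5 km.
Circular speed at r = 1.310×10^5 km: v_c = √(μ/r) = 8.9710 km/s.
Vis-viva on the transfer ellipse at r = 1.310×10^5 km gives v_t = √[μ(2/r − 1/a_t)] = 11.817 km/s.
Δv₂ = |v_t − v_c| = |11.817 − 8.9710| = 2.846 km/s.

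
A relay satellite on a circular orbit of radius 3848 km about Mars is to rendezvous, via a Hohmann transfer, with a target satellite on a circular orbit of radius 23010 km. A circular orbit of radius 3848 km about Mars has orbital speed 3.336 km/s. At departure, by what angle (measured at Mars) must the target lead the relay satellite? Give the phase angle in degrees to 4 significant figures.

φ = 99.75°

From the circular-orbit relation v² = μ/r at r = 3848 km: μ = v²r = (3.336)² × 3848 = 42824.0 km³/s².
Semi-major axis of the transfer orbit: a_t = (3848 + 23010)/2 = 13429 km.
The half-period of the transfer ellipse is t = π√(a_t³/μ) = 23625 s.
Target angular speed ω₂ = √(μ/r₂³) = 5.9288×10^-5 rad/s.
Angle swept by the target during transfer: ω₂·t = 1.4007 rad = 80.25°.
Arrival is 180° from departure on the ellipse, so φ = 180° − 80.25° = 99.75°.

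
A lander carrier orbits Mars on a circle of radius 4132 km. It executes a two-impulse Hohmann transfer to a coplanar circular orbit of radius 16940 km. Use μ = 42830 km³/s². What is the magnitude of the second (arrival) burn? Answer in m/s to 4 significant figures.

Transfer-ellipse semi-major axis a_t = (r₁ + r₂)/2 = (4132 + 16940)/2 = 10536 km.
Circular speed at r = 16940 km: v_c = √(μ/r) = 1.5901 km/s.
Vis-viva on the transfer ellipse at r = 16940 km gives v_t = √[μ(2/r − 1/a_t)] = 0.99577 km/s.
Δv₂ = |v_t − v_c| = |0.99577 − 1.5901| = 0.5943 km/s.

Δv₂ = 594.3 m/s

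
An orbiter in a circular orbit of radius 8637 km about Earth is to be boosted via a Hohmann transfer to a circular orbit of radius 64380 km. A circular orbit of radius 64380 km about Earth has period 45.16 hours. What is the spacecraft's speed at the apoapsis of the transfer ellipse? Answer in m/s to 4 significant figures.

v = 1210 m/s

From Kepler's third law T² = 4π²r³/μ at r = 64380 km, T = 45.16 hours = 45.16 × 3600 s = 1.62576×10^5 s: μ = 4π²r³/T² = 3.98566×10^5 km³/s².
Semi-major axis of the transfer orbit: a_t = (8637 + 64380)/2 = 36508.5 km.
At apoapsis, r = 64380 km.
From the vis-viva equation, v = √[μ(2/r − 1/a_t)] = 1.210 km/s.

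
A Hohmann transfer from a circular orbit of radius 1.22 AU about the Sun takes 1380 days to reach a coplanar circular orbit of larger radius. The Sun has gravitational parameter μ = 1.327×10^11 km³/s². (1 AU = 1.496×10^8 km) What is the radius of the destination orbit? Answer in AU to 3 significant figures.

r₂ = 6.48 AU

In km: r₁ = 1.22 × 1.496×10^8 = 1.82512×10^8 km.
Transfer time t = 1380 days = 1.19232×10^8 s, and t = π√(a_t³/μ).
So a_t = (μ t²/π²)^(1/3) = (1.327×10^11 × (1.19232×10^8)² / π²)^(1/3) = 5.7604×10^8 km.
Since a_t = (r₁ + r₂)/2, r₂ = 2a_t − r₁ = 2×5.7604×10^8 − 1.82512×10^8 = 9.69568×10^8 km.
In AU: r₂ = 9.69568×10^8 / 1.496×10^8 = 6.48 AU.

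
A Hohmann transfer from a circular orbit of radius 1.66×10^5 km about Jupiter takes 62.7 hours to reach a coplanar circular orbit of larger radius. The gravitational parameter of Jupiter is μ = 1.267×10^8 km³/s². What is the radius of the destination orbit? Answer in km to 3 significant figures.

Transfer time t = 62.7 hours = 2.2572×10^5 s, and t = π√(a_t³/μ).
So a_t = (μ t²/π²)^(1/3) = (1.267×10^8 × (2.2572×10^5)² / π²)^(1/3) = 8.6804×10^5 km.
Since a_t = (r₁ + r₂)/2, r₂ = 2a_t − r₁ = 2×8.6804×10^5 − 1.660×10^5 = 1.57008×10^6 km.

r₂ = 1.57×10^6 km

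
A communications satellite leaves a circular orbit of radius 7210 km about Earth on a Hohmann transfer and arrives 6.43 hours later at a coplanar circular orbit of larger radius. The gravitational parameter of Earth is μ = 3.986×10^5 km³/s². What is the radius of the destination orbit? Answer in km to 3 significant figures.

Transfer time t = 6.43 hours = 23148 s, and t = π√(a_t³/μ).
So a_t = (μ t²/π²)^(1/3) = (3.986×10^5 × (23148)² / π²)^(1/3) = 27867 km.
Since a_t = (r₁ + r₂)/2, r₂ = 2a_t − r₁ = 2×27867 − 7210 = 48524 km.

r₂ = 48500 km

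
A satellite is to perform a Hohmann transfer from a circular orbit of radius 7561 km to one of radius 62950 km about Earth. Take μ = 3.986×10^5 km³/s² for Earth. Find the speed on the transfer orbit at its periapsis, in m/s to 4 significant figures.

Semi-major axis of the transfer orbit: a_t = (7561 + 62950)/2 = 35255.5 km.
At periapsis, r = 7561 km.
Applying v² = μ(2/r − 1/a_t): v = 9.702 km/s.

v = 9702 m/s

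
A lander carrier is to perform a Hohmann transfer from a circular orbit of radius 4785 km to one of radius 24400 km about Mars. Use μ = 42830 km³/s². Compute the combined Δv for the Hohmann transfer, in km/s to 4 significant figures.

Δv = 1.443 km/s

Transfer-ellipse semi-major axis a_t = (r₁ + r₂)/2 = (4785 + 24400)/2 = 14592.5 km.
At r₁ the circular-orbit speed is v₁ = √(μ/r₁) = 2.9918 km/s.
On the transfer ellipse at r₁, v² = μ(2/r − 1/a) gives v_p = √[μ(2/r₁ − 1/a_t)] = 3.8687 km/s.
First burn Δv₁ = |v_p − v₁| = 0.8769 km/s.
At r₂, v₂ = √(μ/r₂) = 1.3249 km/s.
Transfer-orbit speed at r₂: v_a = √[μ(2/r₂ − 1/a_t)] = 0.75867 km/s.
Second burn Δv₂ = |v₂ − v_a| = 0.5662 km/s.
Total Δv = Δv₁ + Δv₂ = 1.443 km/s.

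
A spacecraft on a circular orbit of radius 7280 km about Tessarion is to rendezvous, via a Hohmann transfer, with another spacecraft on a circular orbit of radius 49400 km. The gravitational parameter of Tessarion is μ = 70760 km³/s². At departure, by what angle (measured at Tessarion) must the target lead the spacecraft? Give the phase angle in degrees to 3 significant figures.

Semi-major axis of the transfer orbit: a_t = (7280 + 49400)/2 = 28340 km.
Transfer time t = π√(a_t³/μ) = 56350 s.
The target's mean motion on its circular orbit is ω₂ = √(μ/r₂³) = 2.423×10^-5 rad/s.
Angle swept by the target during transfer: ω₂·t = 1.365 rad = 78.21°.
The spacecraft traverses 180° on the transfer ellipse, so the target must lead by 180° − 78.21° = 102°.

φ = 102°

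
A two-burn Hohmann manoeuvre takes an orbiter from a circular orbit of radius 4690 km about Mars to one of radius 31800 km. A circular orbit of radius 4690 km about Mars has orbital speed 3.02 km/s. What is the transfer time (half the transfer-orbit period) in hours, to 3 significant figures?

From the circular-orbit relation v² = μ/r at r = 4690 km: μ = v²r = (3.02)² × 4690 = 42774.7 km³/s².
Transfer-ellipse semi-major axis a_t = (r₁ + r₂)/2 = (4690 + 31800)/2 = 18245 km.
Half the transfer-orbit period gives t = π√(a_t³/μ) = 37430 s.
Converting: 37430 s ÷ 3600 s/hour = 10.4 hours.

t = 10.4 hours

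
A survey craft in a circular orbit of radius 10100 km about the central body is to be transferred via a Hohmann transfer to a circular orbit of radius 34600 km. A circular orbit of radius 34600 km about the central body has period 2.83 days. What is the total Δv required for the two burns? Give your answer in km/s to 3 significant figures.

Δv = 0.693 km/s

From Kepler's third law T² = 4π²r³/μ at r = 34600 km, T = 2.83 days = 2.83 × 86400 s = 2.44512×10^5 s: μ = 4π²r³/T² = 27351.9 km³/s².
The Hohmann ellipse has a_t = (r₁ + r₂)/2 = 22350 km.
Circular speed at r₁: v₁ = √(μ/r₁) = √(27351.9/10100) = 1.6456 km/s.
Transfer-orbit speed at r₁ (vis-viva equation): v_p = √[μ(2/r₁ − 1/a_t)] = 2.0475 km/s.
First burn Δv₁ = |v_p − v₁| = 0.4019 km/s.
Circular speed at r₂: v₂ = √(μ/r₂) = 0.8891 km/s.
Transfer-orbit speed at r₂: v_a = √[μ(2/r₂ − 1/a_t)] = 0.5977 km/s.
Second burn Δv₂ = |v₂ − v_a| = 0.2914 km/s.
Total Δv = Δv₁ + Δv₂ = 0.6933 km/s.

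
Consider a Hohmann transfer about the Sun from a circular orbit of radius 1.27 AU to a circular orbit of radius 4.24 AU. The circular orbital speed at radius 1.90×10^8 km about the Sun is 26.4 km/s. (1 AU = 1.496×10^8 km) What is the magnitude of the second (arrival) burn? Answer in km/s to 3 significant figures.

Δv₂ = 4.64 km/s

From the circular-orbit relation v² = μ/r at r = 1.90×10^8 km: μ = v²r = (26.4)² × 1.90×10^8 = 1.32422×10^11 km³/s².
In km: r₁ = 1.27 × 1.496×10^8 = 1.89992×10^8 km; r₂ = 4.24 × 1.496×10^8 = 6.34304×10^8 km.
The Hohmann ellipse has a_t = (r₁ + r₂)/2 = 4.12148×10^8 km.
Circular speed at r = 6.34304×10^8 km: v_c = √(μ/r) = 14.449 km/s.
Transfer-orbit speed at the same r (vis-viva, a = a_t): v_t = √[μ(2/r − 1/a_t)] = 9.8101 km/s.
Δv₂ = |v_t − v_c| = |9.8101 − 14.449| = 4.639 km/s.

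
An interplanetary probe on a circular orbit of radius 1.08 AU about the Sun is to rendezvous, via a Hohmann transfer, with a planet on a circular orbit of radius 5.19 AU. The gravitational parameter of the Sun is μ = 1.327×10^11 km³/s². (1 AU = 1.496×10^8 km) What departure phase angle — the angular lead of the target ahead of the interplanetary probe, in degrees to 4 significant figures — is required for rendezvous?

φ = 95.50°

In km: r₁ = 1.08 × 1.496×10^8 = 1.61568×10^8 km; r₂ = 5.19 × 1.496×10^8 = 7.76424×10^8 km.
Transfer-ellipse semi-major axis a_t = (r₁ + r₂)/2 = (1.61568×10^8 + 7.76424×10^8)/2 = 4.68996×10^8 km.
Transfer time t = π√(a_t³/μ) = 8.7592742×10^7 s.
The target's mean motion on its circular orbit is ω₂ = √(μ/r₂³) = 1.6837865×10^-8 rad/s.
Angle swept by the target during transfer: ω₂·t = 1.47487 rad = 84.50°.
The interplanetary probe traverses 180° on the transfer ellipse, so the target must lead by 180° − 84.50° = 95.50°.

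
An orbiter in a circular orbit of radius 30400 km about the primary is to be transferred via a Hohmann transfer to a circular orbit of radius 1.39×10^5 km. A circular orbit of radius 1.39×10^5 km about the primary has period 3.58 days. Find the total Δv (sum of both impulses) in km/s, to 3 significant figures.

From Kepler's third law T² = 4π²r³/μ at r = 1.39×10^5 km, T = 3.58 days = 3.58 × 86400 s = 3.09312×10^5 s: μ = 4π²r³/T² = 1.10818×10^6 km³/s².
Semi-major axis of the transfer orbit: a_t = (30400 + 1.390×10^5)/2 = 84700 km.
Circular speed at r₁: v₁ = √(μ/r₁) = √(1.10818×10^6/30400) = 6.038 km/s.
On the transfer ellipse at r₁, v² = μ(2/r − 1/a) gives v_p = √[μ(2/r₁ − 1/a_t)] = 7.735 km/s.
First burn Δv₁ = |v_p − v₁| = 1.697 km/s.
Circular speed at r₂: v₂ = √(μ/r₂) = 2.824 km/s.
Transfer-orbit speed at r₂: v_a = √[μ(2/r₂ − 1/a_t)] = 1.692 km/s.
Second burn Δv₂ = |v₂ − v_a| = 1.132 km/s.
Total Δv = Δv₁ + Δv₂ = 2.829 km/s.

Δv = 2.83 km/s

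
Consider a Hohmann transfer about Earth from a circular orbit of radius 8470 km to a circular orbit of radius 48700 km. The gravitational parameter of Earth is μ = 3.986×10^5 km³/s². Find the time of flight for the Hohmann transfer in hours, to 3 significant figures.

t = 6.68 hours

Semi-major axis of the transfer orbit: a_t = (8470 + 48700)/2 = 28585 km.
Half the transfer-orbit period gives t = π√(a_t³/μ) = 24050 s.
Converting: 24050 s ÷ 3600 s/hour = 6.68 hours.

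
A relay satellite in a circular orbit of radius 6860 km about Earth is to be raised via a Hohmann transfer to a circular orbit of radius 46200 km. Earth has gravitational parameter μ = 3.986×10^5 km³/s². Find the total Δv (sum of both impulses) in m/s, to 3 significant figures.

Δv = 3880 m/s

Transfer-ellipse semi-major axis a_t = (r₁ + r₂)/2 = (6860 + 46200)/2 = 26530 km.
Circular speed at r₁: v₁ = √(μ/r₁) = √(3.986×10^5/6860) = 7.6227 km/s.
On the transfer ellipse at r₁, vis-viva equation gives v_p = √[μ(2/r₁ − 1/a_t)] = 10.059 km/s.
First burn Δv₁ = |v_p − v₁| = 2.436 km/s.
At r₂, v₂ = √(μ/r₂) = 2.9373 km/s.
Transfer-orbit speed at r₂: v_a = √[μ(2/r₂ − 1/a_t)] = 1.4936 km/s.
Second burn Δv₂ = |v₂ − v_a| = 1.444 km/s.
Total Δv = Δv₁ + Δv₂ = 3.880 km/s.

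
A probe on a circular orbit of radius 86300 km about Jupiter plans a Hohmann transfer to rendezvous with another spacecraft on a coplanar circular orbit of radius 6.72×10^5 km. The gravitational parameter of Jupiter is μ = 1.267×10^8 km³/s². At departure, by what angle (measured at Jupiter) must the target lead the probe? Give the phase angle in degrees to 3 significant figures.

Transfer-ellipse semi-major axis a_t = (r₁ + r₂)/2 = (86300 + 6.720×10^5)/2 = 3.7915×10^5 km.
Transfer time t = π√(a_t³/μ) = 65160 s.
The target's mean motion on its circular orbit is ω₂ = √(μ/r₂³) = 2.0433×10^-5 rad/s.
Angle swept by the target during transfer: ω₂·t = 1.3314 rad = 76.28°.
Arrival is 180° from departure on the ellipse, so φ = 180° − 76.28° = 104°.

φ = 104°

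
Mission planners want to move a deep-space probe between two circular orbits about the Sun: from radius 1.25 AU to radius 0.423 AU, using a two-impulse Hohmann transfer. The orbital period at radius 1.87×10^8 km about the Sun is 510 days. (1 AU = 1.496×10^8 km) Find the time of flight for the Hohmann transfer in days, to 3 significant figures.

From Kepler's third law T² = 4π²r³/μ at r = 1.87×10^8 km, T = 510 days = 510 × 86400 s = 4.4064×10^7 s: μ = 4π²r³/T² = 1.32959×10^11 km³/s².
In km: r₁ = 1.25 × 1.496×10^8 = 1.870×10^8 km; r₂ = 0.423 × 1.496×10^8 = 6.32808×10^7 km.
The Hohmann ellipse has a_t = (r₁ + r₂)/2 = 1.251404×10^8 km.
Transfer time t = π√(a_t³/μ) = π√((1.251404×10^8)³ / 1.32959×10^11) = 1.206×10^7 s.
Converting: 1.206×10^7 s ÷ 86400 s/day = 140 days.

t = 140 days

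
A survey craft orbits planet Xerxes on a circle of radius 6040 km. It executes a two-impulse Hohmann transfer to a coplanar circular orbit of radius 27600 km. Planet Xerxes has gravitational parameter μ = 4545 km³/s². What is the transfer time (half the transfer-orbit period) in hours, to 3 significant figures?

t = 28.2 hours

Transfer-ellipse semi-major axis a_t = (r₁ + r₂)/2 = (6040 + 27600)/2 = 16820 km.
Half the transfer-orbit period gives t = π√(a_t³/μ) = 1.0165×10^5 s.
Converting: 1.0165×10^5 s ÷ 3600 s/hour = 28.2 hours.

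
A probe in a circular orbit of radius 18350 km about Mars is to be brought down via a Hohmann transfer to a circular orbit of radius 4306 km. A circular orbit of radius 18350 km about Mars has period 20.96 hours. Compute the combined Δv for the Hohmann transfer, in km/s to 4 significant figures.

Δv = 1.446 km/s

From Kepler's third law T² = 4π²r³/μ at r = 18350 km, T = 20.96 hours = 20.96 × 3600 s = 75456 s: μ = 4π²r³/T² = 42843.1 km³/s².
Semi-major axis of the transfer orbit: a_t = (18350 + 4306)/2 = 11328 km.
Circular speed at r₁: v₁ = √(μ/r₁) = √(42843.1/18350) = 1.528 km/s.
On the transfer ellipse at r₁, vis-viva equation gives v_a = √[μ(2/r₁ − 1/a_t)] = 0.9421 km/s.
First burn Δv₁ = |v_a − v₁| = 0.5859 km/s.
At r₂, v₂ = √(μ/r₂) = 3.1543 km/s.
Transfer-orbit speed at r₂: v_p = √[μ(2/r₂ − 1/a_t)] = 4.0146 km/s.
Second burn Δv₂ = |v₂ − v_p| = 0.8603 km/s.
Total Δv = Δv₁ + Δv₂ = 1.446 km/s.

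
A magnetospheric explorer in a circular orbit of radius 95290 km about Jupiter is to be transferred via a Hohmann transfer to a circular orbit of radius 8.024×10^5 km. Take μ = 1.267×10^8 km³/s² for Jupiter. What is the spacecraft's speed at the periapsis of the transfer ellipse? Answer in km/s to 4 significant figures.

Semi-major axis of the transfer orbit: a_t = (95290 + 8.024×10^5)/2 = 4.48845×10^5 km.
The periapsis of the transfer ellipse is at r = 95290 km.
From the vis-viva equation, v = √[μ(2/r − 1/a_t)] = 48.75 km/s.

v = 48.75 km/s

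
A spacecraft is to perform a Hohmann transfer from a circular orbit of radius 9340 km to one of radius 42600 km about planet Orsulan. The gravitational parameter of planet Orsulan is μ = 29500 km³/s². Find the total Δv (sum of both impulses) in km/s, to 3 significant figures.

The Hohmann ellipse has a_t = (r₁ + r₂)/2 = 25970 km.
Circular speed at r₁: v₁ = √(μ/r₁) = √(29500/9340) = 1.777 km/s.
Transfer-orbit speed at r₁ (vis-viva): v_p = √[μ(2/r₁ − 1/a_t)] = 2.276 km/s.
First burn Δv₁ = |v_p − v₁| = 0.4990 km/s.
At r₂, v₂ = √(μ/r₂) = 0.83216 km/s.
Transfer-orbit speed at r₂: v_a = √[μ(2/r₂ − 1/a_t)] = 0.49905 km/s.
Second burn Δv₂ = |v₂ − v_a| = 0.3331 km/s.
Total Δv = Δv₁ + Δv₂ = 0.8321 km/s.

Δv = 0.832 km/s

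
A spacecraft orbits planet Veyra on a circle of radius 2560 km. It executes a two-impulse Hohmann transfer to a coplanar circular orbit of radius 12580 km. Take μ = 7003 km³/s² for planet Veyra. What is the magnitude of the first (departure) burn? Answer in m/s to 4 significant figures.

Semi-major axis of the transfer orbit: a_t = (2560 + 12580)/2 = 7570 km.
On the circular orbit at r = 2560 km, v_c = √(μ/r) = 1.6539 km/s.
Vis-viva on the transfer ellipse at r = 2560 km gives v_t = √[μ(2/r − 1/a_t)] = 2.1321 km/s.
Δv₁ = |v_t − v_c| = |2.1321 − 1.6539| = 0.4782 km/s.

Δv₁ = 478.2 m/s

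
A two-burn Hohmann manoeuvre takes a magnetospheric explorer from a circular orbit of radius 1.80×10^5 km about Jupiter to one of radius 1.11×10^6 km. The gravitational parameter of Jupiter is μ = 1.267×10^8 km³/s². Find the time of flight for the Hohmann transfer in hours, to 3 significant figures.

t = 40.2 hours

Semi-major axis of the transfer orbit: a_t = (1.800×10^5 + 1.110×10^6)/2 = 6.450×10^5 km.
Half the transfer-orbit period gives t = π√(a_t³/μ) = 1.446×10^5 s.
Converting: 1.446×10^5 s ÷ 3600 s/hour = 40.2 hours.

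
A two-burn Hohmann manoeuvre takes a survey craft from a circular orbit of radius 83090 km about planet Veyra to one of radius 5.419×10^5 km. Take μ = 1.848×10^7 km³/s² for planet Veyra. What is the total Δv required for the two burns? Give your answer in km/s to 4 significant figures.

Semi-major axis of the transfer orbit: a_t = (83090 + 5.419×10^5)/2 = 3.12495×10^5 km.
At r₁ the circular-orbit speed is v₁ = √(μ/r₁) = 14.9134 km/s.
On the transfer ellipse at r₁, v² = μ(2/r − 1/a) gives v_p = √[μ(2/r₁ − 1/a_t)] = 19.6388 km/s.
First burn Δv₁ = |v_p − v₁| = 4.7254 km/s.
Circular speed at r₂: v₂ = √(μ/r₂) = 5.8397 km/s.
Transfer-orbit speed at r₂: v_a = √[μ(2/r₂ − 1/a_t)] = 3.0112 km/s.
Second burn Δv₂ = |v₂ − v_a| = 2.8285 km/s.
Total Δv = Δv₁ + Δv₂ = 7.554 km/s.

Δv = 7.554 km/s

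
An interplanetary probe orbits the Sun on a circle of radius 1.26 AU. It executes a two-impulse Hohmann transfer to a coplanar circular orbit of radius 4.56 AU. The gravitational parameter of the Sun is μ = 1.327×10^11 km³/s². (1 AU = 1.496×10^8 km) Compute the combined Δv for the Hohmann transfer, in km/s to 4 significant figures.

In km: r₁ = 1.26 × 1.496×10^8 = 1.88496×10^8 km; r₂ = 4.56 × 1.496×10^8 = 6.82176×10^8 km.
The Hohmann ellipse has a_t = (r₁ + r₂)/2 = 4.35336×10^8 km.
Circular speed at r₁: v₁ = √(μ/r₁) = √(1.327×10^11/1.88496×10^8) = 26.533 km/s.
Transfer-orbit speed at r₁ (v² = μ(2/r − 1/a)): v_p = √[μ(2/r₁ − 1/a_t)] = 33.214 km/s.
First burn Δv₁ = |v_p − v₁| = 6.681 km/s.
Circular speed at r₂: v₂ = √(μ/r₂) = 13.9472 km/s.
Transfer-orbit speed at r₂: v_a = √[μ(2/r₂ − 1/a_t)] = 9.17753 km/s.
Second burn Δv₂ = |v₂ − v_a| = 4.770 km/s.
Total Δv = Δv₁ + Δv₂ = 11.45 km/s.

Δv = 11.45 km/s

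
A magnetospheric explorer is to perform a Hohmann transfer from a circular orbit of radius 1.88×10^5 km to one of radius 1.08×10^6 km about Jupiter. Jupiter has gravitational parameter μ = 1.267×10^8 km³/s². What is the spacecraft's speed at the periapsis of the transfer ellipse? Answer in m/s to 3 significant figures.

Transfer-ellipse semi-major axis a_t = (r₁ + r₂)/2 = (1.880×10^5 + 1.080×10^6)/2 = 6.340×10^5 km.
The periapsis of the transfer ellipse is at r = 1.880×10^5 km.
Vis-viva: v = √[μ(2/r − 1/a_t)] = √[1.267×10^8 × (2/1.880×10^5 − 1/6.340×10^5)] = 33.88 km/s.

v = 33900 m/s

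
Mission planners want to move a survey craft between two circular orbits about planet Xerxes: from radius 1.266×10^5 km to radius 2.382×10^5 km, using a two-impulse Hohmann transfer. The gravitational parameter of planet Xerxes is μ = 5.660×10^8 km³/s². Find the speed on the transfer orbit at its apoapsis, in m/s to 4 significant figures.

v = 40610 m/s

Transfer-ellipse semi-major axis a_t = (r₁ + r₂)/2 = (1.266×10^5 + 2.382×10^5)/2 = 1.824×10^5 km.
At apoapsis, r = 2.382×10^5 km.
Applying v² = μ(2/r − 1/a_t): v = 40.61 km/s.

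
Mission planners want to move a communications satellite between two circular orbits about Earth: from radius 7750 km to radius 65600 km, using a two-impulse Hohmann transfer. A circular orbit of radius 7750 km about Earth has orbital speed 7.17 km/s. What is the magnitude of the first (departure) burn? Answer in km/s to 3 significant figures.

From the circular-orbit relation v² = μ/r at r = 7750 km: μ = v²r = (7.17)² × 7750 = 3.98419×10^5 km³/s².
Semi-major axis of the transfer orbit: a_t = (7750 + 65600)/2 = 36675 km.
On the circular orbit at r = 7750 km, v_c = √(μ/r) = 7.170 km/s.
Vis-viva on the transfer ellipse at r = 7750 km gives v_t = √[μ(2/r − 1/a_t)] = 9.589 km/s.
Δv₁ = |v_t − v_c| = |9.589 − 7.170| = 2.419 km/s.

Δv₁ = 2.42 km/s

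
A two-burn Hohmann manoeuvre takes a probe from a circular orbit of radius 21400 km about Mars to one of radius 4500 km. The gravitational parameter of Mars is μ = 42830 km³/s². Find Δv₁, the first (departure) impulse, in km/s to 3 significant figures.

The Hohmann ellipse has a_t = (r₁ + r₂)/2 = 12950 km.
Circular speed at r = 21400 km: v_c = √(μ/r) = 1.41471 km/s.
Transfer-orbit speed at the same r (vis-viva, a = a_t): v_t = √[μ(2/r − 1/a_t)] = 0.833947 km/s.
Δv₁ = |v_t − v_c| = |0.833947 − 1.41471| = 0.5808 km/s.

Δv₁ = 0.581 km/s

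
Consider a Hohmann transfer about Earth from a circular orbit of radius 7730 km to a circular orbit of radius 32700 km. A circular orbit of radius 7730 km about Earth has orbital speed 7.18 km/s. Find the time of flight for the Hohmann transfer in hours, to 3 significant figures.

t = 3.97 hours

From the circular-orbit relation v² = μ/r at r = 7730 km: μ = v²r = (7.18)² × 7730 = 3.98500×10^5 km³/s².
Semi-major axis of the transfer orbit: a_t = (7730 + 32700)/2 = 20215 km.
By Kepler's third law the transfer-orbit period is T = 2π√(a_t³/μ), so t = T/2 = 14300 s.
Converting: 14300 s ÷ 3600 s/hour = 3.97 hours.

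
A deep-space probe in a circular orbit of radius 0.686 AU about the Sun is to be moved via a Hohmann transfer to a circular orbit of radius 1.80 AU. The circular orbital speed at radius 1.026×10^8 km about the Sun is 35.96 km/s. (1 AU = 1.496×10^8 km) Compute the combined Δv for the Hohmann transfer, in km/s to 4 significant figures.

From the circular-orbit relation v² = μ/r at r = 1.026×10^8 km: μ = v²r = (35.96)² × 1.026×10^8 = 1.32674×10^11 km³/s².
In km: r₁ = 0.686 × 1.496×10^8 = 1.026256×10^8 km; r₂ = 1.80 × 1.496×10^8 = 2.6928×10^8 km.
Transfer-ellipse semi-major axis a_t = (r₁ + r₂)/2 = (1.026256×10^8 + 2.6928×10^8)/2 = 1.859528×10^8 km.
At r₁ the circular-orbit speed is v₁ = √(μ/r₁) = 35.956 km/s.
Transfer-orbit speed at r₁ (vis-viva equation): v_p = √[μ(2/r₁ − 1/a_t)] = 43.268 km/s.
First burn Δv₁ = |v_p − v₁| = 7.312 km/s.
Circular speed at r₂: v₂ = √(μ/r₂) = 22.197 km/s.
Transfer-orbit speed at r₂: v_a = √[μ(2/r₂ − 1/a_t)] = 16.490 km/s.
Second burn Δv₂ = |v₂ − v_a| = 5.707 km/s.
Δv = Δv₁ + Δv₂ = 7.312 + 5.707 = 13.02 km/s.

Δv = 13.02 km/s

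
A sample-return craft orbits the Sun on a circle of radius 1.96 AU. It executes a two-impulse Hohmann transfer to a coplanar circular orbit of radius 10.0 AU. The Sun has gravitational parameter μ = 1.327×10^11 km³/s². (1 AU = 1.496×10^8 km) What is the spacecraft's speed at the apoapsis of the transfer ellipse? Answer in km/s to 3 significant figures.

In km: r₁ = 1.96 × 1.496×10^8 = 2.93216×10^8 km; r₂ = 10.0 × 1.496×10^8 = 1.496×10^9 km.
Semi-major axis of the transfer orbit: a_t = (2.93216×10^8 + 1.496×10^9)/2 = 8.94608×10^8 km.
At apoapsis, r = 1.496×10^9 km.
Vis-viva: v = √[μ(2/r − 1/a_t)] = √[1.327×10^11 × (2/1.496×10^9 − 1/8.94608×10^8)] = 5.392 km/s.

v = 5.39 km/s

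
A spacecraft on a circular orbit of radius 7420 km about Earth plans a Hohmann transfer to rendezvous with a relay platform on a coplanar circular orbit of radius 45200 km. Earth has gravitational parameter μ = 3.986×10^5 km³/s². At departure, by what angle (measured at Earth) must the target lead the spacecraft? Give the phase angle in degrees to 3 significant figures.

φ = 100°

The Hohmann ellipse has a_t = (r₁ + r₂)/2 = 26310 km.
Transfer time t = π√(a_t³/μ) = 21236 s.
Target angular speed ω₂ = √(μ/r₂³) = 6.5699×10^-5 rad/s.
Angle swept by the target during transfer: ω₂·t = 1.3952 rad = 79.94°.
Arrival is 180° from departure on the ellipse, so φ = 180° − 79.94° = 100°.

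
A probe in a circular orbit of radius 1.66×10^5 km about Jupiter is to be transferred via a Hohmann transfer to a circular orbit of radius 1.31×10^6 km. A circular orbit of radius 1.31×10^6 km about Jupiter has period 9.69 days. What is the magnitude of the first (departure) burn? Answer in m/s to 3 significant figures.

Δv₁ = 9180 m/s

From Kepler's third law T² = 4π²r³/μ at r = 1.31×10^6 km, T = 9.69 days = 9.69 × 86400 s = 8.37216×10^5 s: μ = 4π²r³/T² = 1.26619×10^8 km³/s².
Transfer-ellipse semi-major axis a_t = (r₁ + r₂)/2 = (1.660×10^5 + 1.310×10^6)/2 = 7.380×10^5 km.
On the circular orbit at r = 1.660×10^5 km, v_c = √(μ/r) = 27.618 km/s.
Vis-viva on the transfer ellipse at r = 1.660×10^5 km gives v_t = √[μ(2/r − 1/a_t)] = 36.796 km/s.
Δv₁ = |v_t − v_c| = |36.796 − 27.618| = 9.178 km/s.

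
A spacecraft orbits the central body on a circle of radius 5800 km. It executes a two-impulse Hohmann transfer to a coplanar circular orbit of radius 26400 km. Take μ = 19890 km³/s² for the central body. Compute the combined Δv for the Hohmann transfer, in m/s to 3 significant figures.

Transfer-ellipse semi-major axis a_t = (r₁ + r₂)/2 = (5800 + 26400)/2 = 16100 km.
Circular speed at r₁: v₁ = √(μ/r₁) = √(19890/5800) = 1.8518 km/s.
Transfer-orbit speed at r₁ (vis-viva equation): v_p = √[μ(2/r₁ − 1/a_t)] = 2.3713 km/s.
First burn Δv₁ = |v_p − v₁| = 0.5195 km/s.
At r₂, v₂ = √(μ/r₂) = 0.8680 km/s.
Transfer-orbit speed at r₂: v_a = √[μ(2/r₂ − 1/a_t)] = 0.5210 km/s.
Second burn Δv₂ = |v₂ − v_a| = 0.3470 km/s.
Δv = Δv₁ + Δv₂ = 0.5195 + 0.3470 = 0.8665 km/s.

Δv = 867 m/s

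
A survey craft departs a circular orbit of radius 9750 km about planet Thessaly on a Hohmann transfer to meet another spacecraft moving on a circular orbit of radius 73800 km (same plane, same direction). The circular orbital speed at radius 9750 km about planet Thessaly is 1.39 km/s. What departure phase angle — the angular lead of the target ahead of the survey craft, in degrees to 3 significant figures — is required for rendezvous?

From the circular-orbit relation v² = μ/r at r = 9750 km: μ = v²r = (1.39)² × 9750 = 18838.0 km³/s².
The Hohmann ellipse has a_t = (r₁ + r₂)/2 = 41775 km.
The half-period of the transfer ellipse is t = π√(a_t³/μ) = 1.954×10^5 s.
The target's mean motion on its circular orbit is ω₂ = √(μ/r₂³) = 6.846×10^-6 rad/s.
Angle swept by the target during transfer: ω₂·t = 1.338 rad = 76.66°.
The survey craft traverses 180° on the transfer ellipse, so the target must lead by 180° − 76.66° = 103°.

φ = 103°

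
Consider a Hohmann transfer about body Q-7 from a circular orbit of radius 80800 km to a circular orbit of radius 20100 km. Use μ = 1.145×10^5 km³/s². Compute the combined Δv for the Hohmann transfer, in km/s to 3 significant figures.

The Hohmann ellipse has a_t = (r₁ + r₂)/2 = 50450 km.
Circular speed at r₁: v₁ = √(μ/r₁) = √(1.145×10^5/80800) = 1.1904 km/s.
On the transfer ellipse at r₁, vis-viva gives v_a = √[μ(2/r₁ − 1/a_t)] = 0.75139 km/s.
First burn Δv₁ = |v_a − v₁| = 0.4390 km/s.
At r₂, v₂ = √(μ/r₂) = 2.3867 km/s.
Transfer-orbit speed at r₂: v_p = √[μ(2/r₂ − 1/a_t)] = 3.0205 km/s.
Second burn Δv₂ = |v₂ − v_p| = 0.6338 km/s.
Total Δv = Δv₁ + Δv₂ = 1.073 km/s.

Δv = 1.07 km/s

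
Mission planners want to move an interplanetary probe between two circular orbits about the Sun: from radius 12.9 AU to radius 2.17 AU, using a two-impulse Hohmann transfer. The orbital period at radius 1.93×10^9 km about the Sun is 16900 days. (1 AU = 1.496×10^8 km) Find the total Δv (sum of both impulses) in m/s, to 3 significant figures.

From Kepler's third law T² = 4π²r³/μ at r = 1.93×10^9 km, T = 16900 days = 16900 × 86400 s = 1.46016×10^9 s: μ = 4π²r³/T² = 1.33116×10^11 km³/s².
In km: r₁ = 12.9 × 1.496×10^8 = 1.92984×10^9 km; r₂ = 2.17 × 1.496×10^8 = 3.24632×10^8 km.
The Hohmann ellipse has a_t = (r₁ + r₂)/2 = 1.127236×10^9 km.
At r₁ the circular-orbit speed is v₁ = √(μ/r₁) = 8.305 km/s.
On the transfer ellipse at r₁, v² = μ(2/r − 1/a) gives v_a = √[μ(2/r₁ − 1/a_t)] = 4.457 km/s.
First burn Δv₁ = |v_a − v₁| = 3.848 km/s.
At r₂, v₂ = √(μ/r₂) = 20.250 km/s.
Transfer-orbit speed at r₂: v_p = √[μ(2/r₂ − 1/a_t)] = 26.496 km/s.
Second burn Δv₂ = |v₂ − v_p| = 6.246 km/s.
Total Δv = Δv₁ + Δv₂ = 10.09 km/s.

Δv = 10100 m/s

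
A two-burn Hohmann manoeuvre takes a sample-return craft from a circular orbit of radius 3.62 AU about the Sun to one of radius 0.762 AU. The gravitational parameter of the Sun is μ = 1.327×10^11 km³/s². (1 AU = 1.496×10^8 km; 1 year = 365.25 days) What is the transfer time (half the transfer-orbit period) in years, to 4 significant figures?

t = 1.622 years

In km: r₁ = 3.62 × 1.496×10^8 = 5.41552×10^8 km; r₂ = 0.762 × 1.496×10^8 = 1.139952×10^8 km.
The Hohmann ellipse has a_t = (r₁ + r₂)/2 = 3.277736×10^8 km.
By Kepler's third law the transfer-orbit period is T = 2π√(a_t³/μ), so t = T/2 = 5.118×10^7 s.
Converting: 5.118×10^7 s ÷ 3.15576×10^7 s/year (365.25 × 86400) = 1.622 years.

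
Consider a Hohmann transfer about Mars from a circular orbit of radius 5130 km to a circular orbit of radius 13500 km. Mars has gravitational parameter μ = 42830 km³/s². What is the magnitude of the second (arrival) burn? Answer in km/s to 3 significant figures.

Δv₂ = 0.459 km/s

The Hohmann ellipse has a_t = (r₁ + r₂)/2 = 9315 km.
On the circular orbit at r = 13500 km, v_c = √(μ/r) = 1.7812 km/s.
Transfer-orbit speed at the same r (vis-viva, a = a_t): v_t = √[μ(2/r − 1/a_t)] = 1.3218 km/s.
Δv₂ = |v_t − v_c| = |1.3218 − 1.7812| = 0.4594 km/s.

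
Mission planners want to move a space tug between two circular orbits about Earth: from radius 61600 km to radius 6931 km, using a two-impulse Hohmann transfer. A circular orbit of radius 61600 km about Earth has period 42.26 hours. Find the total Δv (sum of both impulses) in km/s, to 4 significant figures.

From Kepler's third law T² = 4π²r³/μ at r = 61600 km, T = 42.26 hours = 42.26 × 3600 s = 1.52136×10^5 s: μ = 4π²r³/T² = 3.98692×10^5 km³/s².
Transfer-ellipse semi-major axis a_t = (r₁ + r₂)/2 = (61600 + 6931)/2 = 34265.5 km.
Circular speed at r₁: v₁ = √(μ/r₁) = √(3.98692×10^5/61600) = 2.544 km/s.
On the transfer ellipse at r₁, vis-viva equation gives v_a = √[μ(2/r₁ − 1/a_t)] = 1.144 km/s.
First burn Δv₁ = |v_a − v₁| = 1.400 km/s.
At r₂, v₂ = √(μ/r₂) = 7.5844 km/s.
Transfer-orbit speed at r₂: v_p = √[μ(2/r₂ − 1/a_t)] = 10.169 km/s.
Second burn Δv₂ = |v₂ − v_p| = 2.585 km/s.
Total Δv = Δv₁ + Δv₂ = 3.985 km/s.

Δv = 3.985 km/s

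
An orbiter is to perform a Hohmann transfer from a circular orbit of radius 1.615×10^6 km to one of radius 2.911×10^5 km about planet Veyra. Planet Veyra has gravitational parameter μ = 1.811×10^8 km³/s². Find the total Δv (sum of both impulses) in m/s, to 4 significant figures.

Δv = 12260 m/s

The Hohmann ellipse has a_t = (r₁ + r₂)/2 = 9.5305×10^5 km.
Circular speed at r₁: v₁ = √(μ/r₁) = √(1.811×10^8/1.615×10^6) = 10.589 km/s.
On the transfer ellipse at r₁, vis-viva gives v_a = √[μ(2/r₁ − 1/a_t)] = 5.8524 km/s.
First burn Δv₁ = |v_a − v₁| = 4.737 km/s.
Circular speed at r₂: v₂ = √(μ/r₂) = 24.9424 km/s.
Transfer-orbit speed at r₂: v_p = √[μ(2/r₂ − 1/a_t)] = 32.4688 km/s.
Second burn Δv₂ = |v₂ − v_p| = 7.526 km/s.
Δv = Δv₁ + Δv₂ = 4.737 + 7.526 = 12.26 km/s.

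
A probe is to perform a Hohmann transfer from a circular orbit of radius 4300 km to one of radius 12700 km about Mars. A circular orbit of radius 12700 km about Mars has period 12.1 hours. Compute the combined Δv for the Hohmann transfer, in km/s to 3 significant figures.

Δv = 1.23 km/s

From Kepler's third law T² = 4π²r³/μ at r = 12700 km, T = 12.1 hours = 12.1 × 3600 s = 43560 s: μ = 4π²r³/T² = 42618.2 km³/s².
Semi-major axis of the transfer orbit: a_t = (4300 + 12700)/2 = 8500 km.
At r₁ the circular-orbit speed is v₁ = √(μ/r₁) = 3.148 km/s.
On the transfer ellipse at r₁, vis-viva equation gives v_p = √[μ(2/r₁ − 1/a_t)] = 3.848 km/s.
First burn Δv₁ = |v_p − v₁| = 0.7000 km/s.
Circular speed at r₂: v₂ = √(μ/r₂) = 1.83187 km/s.
Transfer-orbit speed at r₂: v_a = √[μ(2/r₂ − 1/a_t)] = 1.30293 km/s.
Second burn Δv₂ = |v₂ − v_a| = 0.5289 km/s.
Total Δv = Δv₁ + Δv₂ = 1.229 km/s.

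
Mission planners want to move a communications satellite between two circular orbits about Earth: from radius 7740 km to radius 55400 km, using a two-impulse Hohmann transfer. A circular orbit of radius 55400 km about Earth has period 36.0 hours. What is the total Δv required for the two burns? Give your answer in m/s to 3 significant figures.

Δv = 3690 m/s

From Kepler's third law T² = 4π²r³/μ at r = 55400 km, T = 36.0 hours = 36.0 × 3600 s = 1.296×10^5 s: μ = 4π²r³/T² = 3.99649×10^5 km³/s².
The Hohmann ellipse has a_t = (r₁ + r₂)/2 = 31570 km.
Circular speed at r₁: v₁ = √(μ/r₁) = √(3.99649×10^5/7740) = 7.186 km/s.
On the transfer ellipse at r₁, v² = μ(2/r − 1/a) gives v_p = √[μ(2/r₁ − 1/a_t)] = 9.519 km/s.
First burn Δv₁ = |v_p − v₁| = 2.333 km/s.
At r₂, v₂ = √(μ/r₂) = 2.686 km/s.
Transfer-orbit speed at r₂: v_a = √[μ(2/r₂ − 1/a_t)] = 1.330 km/s.
Second burn Δv₂ = |v₂ − v_a| = 1.356 km/s.
Total Δv = Δv₁ + Δv₂ = 3.689 km/s.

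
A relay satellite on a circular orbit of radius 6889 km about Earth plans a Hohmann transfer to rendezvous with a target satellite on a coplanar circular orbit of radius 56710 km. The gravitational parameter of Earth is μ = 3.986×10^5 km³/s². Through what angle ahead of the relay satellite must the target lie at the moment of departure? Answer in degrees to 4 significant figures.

φ = 104.4°

Transfer-ellipse semi-major axis a_t = (r₁ + r₂)/2 = (6889 + 56710)/2 = 31799.5 km.
Transfer time t = π√(a_t³/μ) = 28217 s.
The target's mean motion on its circular orbit is ω₂ = √(μ/r₂³) = 4.6750×10^-5 rad/s.
Angle swept by the target during transfer: ω₂·t = 1.3191 rad = 75.58°.
Arrival is 180° from departure on the ellipse, so φ = 180° − 75.58° = 104.4°.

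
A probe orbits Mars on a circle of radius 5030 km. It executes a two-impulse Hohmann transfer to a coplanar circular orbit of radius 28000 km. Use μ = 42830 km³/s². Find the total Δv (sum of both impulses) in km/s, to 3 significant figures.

Δv = 1.44 km/s

The Hohmann ellipse has a_t = (r₁ + r₂)/2 = 16515 km.
At r₁ the circular-orbit speed is v₁ = √(μ/r₁) = 2.9180 km/s.
Transfer-orbit speed at r₁ (vis-viva equation): v_p = √[μ(2/r₁ − 1/a_t)] = 3.7995 km/s.
First burn Δv₁ = |v_p − v₁| = 0.8815 km/s.
Circular speed at r₂: v₂ = √(μ/r₂) = 1.2368 km/s.
Transfer-orbit speed at r₂: v_a = √[μ(2/r₂ − 1/a_t)] = 0.68256 km/s.
Second burn Δv₂ = |v₂ − v_a| = 0.5542 km/s.
Δv = Δv₁ + Δv₂ = 0.8815 + 0.5542 = 1.436 km/s.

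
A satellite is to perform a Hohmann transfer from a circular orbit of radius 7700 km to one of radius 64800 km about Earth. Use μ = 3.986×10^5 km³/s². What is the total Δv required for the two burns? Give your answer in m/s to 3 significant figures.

Δv = 3760 m/s

The Hohmann ellipse has a_t = (r₁ + r₂)/2 = 36250 km.
Circular speed at r₁: v₁ = √(μ/r₁) = √(3.986×10^5/7700) = 7.195 km/s.
Transfer-orbit speed at r₁ (v² = μ(2/r − 1/a)): v_p = √[μ(2/r₁ − 1/a_t)] = 9.620 km/s.
First burn Δv₁ = |v_p − v₁| = 2.425 km/s.
Circular speed at r₂: v₂ = √(μ/r₂) = 2.480 km/s.
Transfer-orbit speed at r₂: v_a = √[μ(2/r₂ − 1/a_t)] = 1.143 km/s.
Second burn Δv₂ = |v₂ − v_a| = 1.337 km/s.
Total Δv = Δv₁ + Δv₂ = 3.762 km/s.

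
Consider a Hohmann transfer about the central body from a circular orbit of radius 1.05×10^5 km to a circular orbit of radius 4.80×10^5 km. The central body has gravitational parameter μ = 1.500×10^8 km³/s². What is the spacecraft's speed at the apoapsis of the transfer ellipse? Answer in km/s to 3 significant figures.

v = 10.6 km/s

The Hohmann ellipse has a_t = (r₁ + r₂)/2 = 2.925×10^5 km.
The apoapsis of the transfer ellipse is at r = 4.800×10^5 km.
Vis-viva: v = √[μ(2/r − 1/a_t)] = √[1.500×10^8 × (2/4.800×10^5 − 1/2.925×10^5)] = 10.59 km/s.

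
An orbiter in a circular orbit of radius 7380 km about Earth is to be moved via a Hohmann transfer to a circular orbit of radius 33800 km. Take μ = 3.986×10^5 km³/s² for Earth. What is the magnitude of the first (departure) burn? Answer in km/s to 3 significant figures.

Δv₁ = 2.07 km/s

Semi-major axis of the transfer orbit: a_t = (7380 + 33800)/2 = 20590 km.
Circular speed at r = 7380 km: v_c = √(μ/r) = 7.349 km/s.
Transfer-orbit speed at the same r (vis-viva, a = a_t): v_t = √[μ(2/r − 1/a_t)] = 9.416 km/s.
Δv₁ = |v_t − v_c| = |9.416 − 7.349| = 2.067 km/s.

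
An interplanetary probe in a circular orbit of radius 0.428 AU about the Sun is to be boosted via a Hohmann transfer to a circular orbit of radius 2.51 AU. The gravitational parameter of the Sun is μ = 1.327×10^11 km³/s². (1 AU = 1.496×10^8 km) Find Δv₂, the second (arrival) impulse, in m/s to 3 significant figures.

In km: r₁ = 0.428 × 1.496×10^8 = 6.40288×10^7 km; r₂ = 2.51 × 1.496×10^8 = 3.75496×10^8 km.
The Hohmann ellipse has a_t = (r₁ + r₂)/2 = 2.197624×10^8 km.
Circular speed at r = 3.75496×10^8 km: v_c = √(μ/r) = 18.799 km/s.
Vis-viva on the transfer ellipse at r = 3.75496×10^8 km gives v_t = √[μ(2/r − 1/a_t)] = 10.147 km/s.
Δv₂ = |v_t − v_c| = |10.147 − 18.799| = 8.652 km/s.

Δv₂ = 8650 m/s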